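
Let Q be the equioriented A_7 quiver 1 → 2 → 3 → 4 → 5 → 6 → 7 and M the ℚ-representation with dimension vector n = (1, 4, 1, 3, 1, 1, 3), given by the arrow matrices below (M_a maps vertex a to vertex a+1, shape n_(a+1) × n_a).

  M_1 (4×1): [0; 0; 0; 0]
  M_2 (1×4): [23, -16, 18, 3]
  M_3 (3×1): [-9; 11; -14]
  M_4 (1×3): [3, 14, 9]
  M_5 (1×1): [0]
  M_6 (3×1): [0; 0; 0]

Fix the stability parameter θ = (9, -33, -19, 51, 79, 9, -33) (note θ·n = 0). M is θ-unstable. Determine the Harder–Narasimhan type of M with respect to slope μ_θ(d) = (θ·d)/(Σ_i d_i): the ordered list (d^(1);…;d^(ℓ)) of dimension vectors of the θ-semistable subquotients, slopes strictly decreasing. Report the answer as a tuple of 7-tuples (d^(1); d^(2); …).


Interval decomposition of M: I[1,1], I[2,2]^3, I[2,5], I[4,4]^2, I[6,6], I[7,7]^3.
HN type (ℓ=5): μ^(1)=79; μ^(2)=51; μ^(3)=9; μ^(4)=-19; μ^(5)=-33

((0, 0, 0, 0, 1, 0, 0); (0, 0, 0, 3, 0, 0, 0); (1, 0, 0, 0, 0, 1, 0); (0, 0, 1, 0, 0, 0, 0); (0, 4, 0, 0, 0, 0, 3))


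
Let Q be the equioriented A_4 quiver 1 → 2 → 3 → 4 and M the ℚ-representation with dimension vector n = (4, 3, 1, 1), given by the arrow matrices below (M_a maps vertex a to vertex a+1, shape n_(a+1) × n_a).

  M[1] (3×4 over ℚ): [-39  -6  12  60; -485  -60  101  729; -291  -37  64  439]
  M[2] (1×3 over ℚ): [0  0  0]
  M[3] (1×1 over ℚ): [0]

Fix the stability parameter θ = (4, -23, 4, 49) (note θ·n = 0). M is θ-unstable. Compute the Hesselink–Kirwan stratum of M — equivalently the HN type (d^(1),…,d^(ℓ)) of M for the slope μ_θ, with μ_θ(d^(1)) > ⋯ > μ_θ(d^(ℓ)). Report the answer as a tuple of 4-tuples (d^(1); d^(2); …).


Via rank(M_{q-1}∘⋯∘M_p): M ≅ I[1,1], I[1,2]^3, I[3,3], I[4,4].
μ_θ-semistable layers: μ^(1)=49; μ^(2)=4; μ^(3)=-19/2

((0, 0, 0, 1); (1, 0, 1, 0); (3, 3, 0, 0))


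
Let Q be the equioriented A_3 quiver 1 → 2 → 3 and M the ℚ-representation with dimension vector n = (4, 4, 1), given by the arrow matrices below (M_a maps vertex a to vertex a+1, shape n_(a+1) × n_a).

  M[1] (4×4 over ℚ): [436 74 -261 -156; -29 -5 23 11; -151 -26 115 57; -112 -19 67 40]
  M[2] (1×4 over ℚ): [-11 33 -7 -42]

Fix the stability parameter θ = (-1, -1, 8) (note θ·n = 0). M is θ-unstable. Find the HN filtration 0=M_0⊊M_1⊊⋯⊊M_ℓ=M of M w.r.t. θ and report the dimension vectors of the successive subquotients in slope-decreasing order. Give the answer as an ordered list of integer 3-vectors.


Via rank(M_{q-1}∘⋯∘M_p): M ≅ I[1,1], I[1,2]^2, I[1,3], I[2,2].
μ_θ-semistable layers: μ^(1)=8; μ^(2)=-1

((0, 0, 1); (4, 4, 0))


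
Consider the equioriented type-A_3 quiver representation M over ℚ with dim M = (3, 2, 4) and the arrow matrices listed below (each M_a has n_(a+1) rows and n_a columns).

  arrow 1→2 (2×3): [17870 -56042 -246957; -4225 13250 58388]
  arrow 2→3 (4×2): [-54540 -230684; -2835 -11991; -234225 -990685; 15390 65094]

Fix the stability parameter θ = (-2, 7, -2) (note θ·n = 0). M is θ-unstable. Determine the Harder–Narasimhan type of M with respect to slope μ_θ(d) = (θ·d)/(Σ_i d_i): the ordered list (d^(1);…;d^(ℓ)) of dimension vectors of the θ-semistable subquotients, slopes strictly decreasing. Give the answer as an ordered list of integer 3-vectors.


Interval decomposition of M: I[1,1], I[1,2], I[1,3], I[3,3]^3.
HN type (ℓ=3): μ^(1)=7; μ^(2)=5/2; μ^(3)=-2

((0, 1, 0); (0, 1, 1); (3, 0, 3))


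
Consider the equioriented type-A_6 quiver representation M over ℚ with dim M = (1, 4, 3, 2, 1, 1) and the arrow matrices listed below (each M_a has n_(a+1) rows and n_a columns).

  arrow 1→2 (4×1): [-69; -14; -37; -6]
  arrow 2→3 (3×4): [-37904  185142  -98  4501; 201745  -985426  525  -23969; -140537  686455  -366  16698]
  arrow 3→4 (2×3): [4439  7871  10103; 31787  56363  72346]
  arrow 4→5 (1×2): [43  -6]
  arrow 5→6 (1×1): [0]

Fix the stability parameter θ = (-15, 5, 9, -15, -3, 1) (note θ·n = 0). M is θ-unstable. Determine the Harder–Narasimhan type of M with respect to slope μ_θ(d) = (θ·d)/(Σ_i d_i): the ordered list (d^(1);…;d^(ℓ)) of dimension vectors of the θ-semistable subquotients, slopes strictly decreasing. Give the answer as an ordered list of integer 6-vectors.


Interval decomposition of M: I[1,5], I[2,2], I[2,3], I[2,4], I[6,6].
HN type (ℓ=6): μ^(1)=9; μ^(2)=5; μ^(3)=1; μ^(4)=-1/3; μ^(5)=-1; μ^(6)=-15

((0, 0, 1, 0, 0, 0); (0, 2, 0, 0, 0, 0); (0, 0, 0, 0, 0, 1); (0, 1, 1, 1, 0, 0); (0, 1, 1, 1, 1, 0); (1, 0, 0, 0, 0, 0))


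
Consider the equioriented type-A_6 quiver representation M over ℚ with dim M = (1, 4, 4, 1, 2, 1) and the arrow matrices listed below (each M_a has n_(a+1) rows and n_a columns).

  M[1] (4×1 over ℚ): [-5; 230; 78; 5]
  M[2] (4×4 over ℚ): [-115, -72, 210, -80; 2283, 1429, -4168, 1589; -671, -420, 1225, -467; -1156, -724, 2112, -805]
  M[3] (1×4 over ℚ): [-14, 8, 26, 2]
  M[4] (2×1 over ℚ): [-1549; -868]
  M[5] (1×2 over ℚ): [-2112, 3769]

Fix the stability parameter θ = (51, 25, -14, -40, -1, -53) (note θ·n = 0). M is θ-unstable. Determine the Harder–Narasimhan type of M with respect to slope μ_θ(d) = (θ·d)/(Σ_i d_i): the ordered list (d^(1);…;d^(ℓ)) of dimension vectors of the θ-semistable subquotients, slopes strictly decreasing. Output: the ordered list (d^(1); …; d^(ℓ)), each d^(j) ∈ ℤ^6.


Barcode: M ≅ I[1,3], I[2,3]^2, I[2,6], I[5,5]. HN layers by μ_θ (4 steps, strictly decreasing):
  μ^(1)=62/3; μ^(2)=11/2; μ^(3)=-1; μ^(4)=-83/5

((1, 1, 1, 0, 0, 0); (0, 2, 2, 0, 0, 0); (0, 0, 0, 0, 1, 0); (0, 1, 1, 1, 1, 1))


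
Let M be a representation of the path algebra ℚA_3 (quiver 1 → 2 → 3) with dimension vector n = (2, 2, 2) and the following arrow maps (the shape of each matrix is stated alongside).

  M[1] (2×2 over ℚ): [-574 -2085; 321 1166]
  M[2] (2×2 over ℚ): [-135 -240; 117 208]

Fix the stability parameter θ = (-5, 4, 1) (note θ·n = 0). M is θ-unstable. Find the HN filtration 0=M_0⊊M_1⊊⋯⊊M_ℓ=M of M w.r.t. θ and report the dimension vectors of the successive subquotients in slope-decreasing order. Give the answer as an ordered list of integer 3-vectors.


Via rank(M_{q-1}∘⋯∘M_p): M ≅ I[1,2], I[1,3], I[3,3].
μ_θ-semistable layers: μ^(1)=4; μ^(2)=5/2; μ^(3)=1; μ^(4)=-5

((0, 1, 0); (0, 1, 1); (0, 0, 1); (2, 0, 0))


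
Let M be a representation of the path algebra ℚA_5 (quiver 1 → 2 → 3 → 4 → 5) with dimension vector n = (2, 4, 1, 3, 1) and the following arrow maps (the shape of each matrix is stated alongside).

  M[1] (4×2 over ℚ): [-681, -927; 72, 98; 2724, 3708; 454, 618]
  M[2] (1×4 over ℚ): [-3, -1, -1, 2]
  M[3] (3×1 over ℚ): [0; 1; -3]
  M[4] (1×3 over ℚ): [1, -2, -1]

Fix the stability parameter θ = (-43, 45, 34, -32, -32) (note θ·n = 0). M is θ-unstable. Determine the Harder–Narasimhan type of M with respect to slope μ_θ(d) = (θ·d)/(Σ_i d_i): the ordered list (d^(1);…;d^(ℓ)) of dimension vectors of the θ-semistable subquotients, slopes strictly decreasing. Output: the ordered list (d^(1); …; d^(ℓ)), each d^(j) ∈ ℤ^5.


Barcode: M ≅ I[1,2], I[1,5], I[2,2]^2, I[4,4]^2. HN layers by μ_θ (4 steps, strictly decreasing):
  μ^(1)=45; μ^(2)=15/4; μ^(3)=-32; μ^(4)=-43

((0, 3, 0, 0, 0); (0, 1, 1, 1, 1); (0, 0, 0, 2, 0); (2, 0, 0, 0, 0))


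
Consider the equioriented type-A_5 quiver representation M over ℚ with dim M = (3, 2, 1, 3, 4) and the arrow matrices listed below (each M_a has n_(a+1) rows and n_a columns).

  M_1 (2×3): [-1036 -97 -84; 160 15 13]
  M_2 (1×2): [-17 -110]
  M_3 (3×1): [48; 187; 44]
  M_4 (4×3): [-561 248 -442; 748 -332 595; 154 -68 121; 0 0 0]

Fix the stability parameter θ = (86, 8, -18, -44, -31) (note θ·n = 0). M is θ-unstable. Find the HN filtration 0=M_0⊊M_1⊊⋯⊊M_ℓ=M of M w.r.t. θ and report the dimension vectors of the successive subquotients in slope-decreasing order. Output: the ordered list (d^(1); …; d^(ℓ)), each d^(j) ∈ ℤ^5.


Barcode: M ≅ I[1,1], I[1,2], I[1,4], I[4,5]^2, I[5,5]^2. HN layers by μ_θ (5 steps, strictly decreasing):
  μ^(1)=86; μ^(2)=47; μ^(3)=8; μ^(4)=-31; μ^(5)=-44

((1, 0, 0, 0, 0); (1, 1, 0, 0, 0); (1, 1, 1, 1, 0); (0, 0, 0, 0, 4); (0, 0, 0, 2, 0))


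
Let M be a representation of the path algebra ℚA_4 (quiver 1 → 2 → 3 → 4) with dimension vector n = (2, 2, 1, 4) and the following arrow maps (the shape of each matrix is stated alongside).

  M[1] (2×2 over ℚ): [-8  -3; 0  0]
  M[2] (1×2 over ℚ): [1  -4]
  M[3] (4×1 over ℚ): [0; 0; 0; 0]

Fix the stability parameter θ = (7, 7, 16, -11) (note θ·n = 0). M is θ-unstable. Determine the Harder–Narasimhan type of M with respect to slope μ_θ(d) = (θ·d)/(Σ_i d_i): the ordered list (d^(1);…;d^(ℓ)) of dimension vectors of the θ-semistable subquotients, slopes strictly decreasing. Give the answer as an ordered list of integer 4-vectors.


Interval decomposition of M: I[1,1], I[1,3], I[2,2], I[4,4]^4.
HN type (ℓ=3): μ^(1)=16; μ^(2)=7; μ^(3)=-11

((0, 0, 1, 0); (2, 2, 0, 0); (0, 0, 0, 4))


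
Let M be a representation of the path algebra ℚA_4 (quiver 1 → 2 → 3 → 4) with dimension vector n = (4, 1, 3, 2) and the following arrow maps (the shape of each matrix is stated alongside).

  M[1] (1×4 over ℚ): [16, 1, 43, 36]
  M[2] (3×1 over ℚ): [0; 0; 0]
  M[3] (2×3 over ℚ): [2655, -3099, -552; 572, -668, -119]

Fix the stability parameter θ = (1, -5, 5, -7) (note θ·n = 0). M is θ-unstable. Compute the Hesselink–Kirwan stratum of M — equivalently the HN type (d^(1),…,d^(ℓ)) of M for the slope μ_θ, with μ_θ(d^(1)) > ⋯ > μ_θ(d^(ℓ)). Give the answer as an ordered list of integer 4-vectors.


Barcode: M ≅ I[1,1]^3, I[1,2], I[3,3], I[3,4]^2. HN layers by μ_θ (4 steps, strictly decreasing):
  μ^(1)=5; μ^(2)=1; μ^(3)=-1; μ^(4)=-2

((0, 0, 1, 0); (3, 0, 0, 0); (0, 0, 2, 2); (1, 1, 0, 0))


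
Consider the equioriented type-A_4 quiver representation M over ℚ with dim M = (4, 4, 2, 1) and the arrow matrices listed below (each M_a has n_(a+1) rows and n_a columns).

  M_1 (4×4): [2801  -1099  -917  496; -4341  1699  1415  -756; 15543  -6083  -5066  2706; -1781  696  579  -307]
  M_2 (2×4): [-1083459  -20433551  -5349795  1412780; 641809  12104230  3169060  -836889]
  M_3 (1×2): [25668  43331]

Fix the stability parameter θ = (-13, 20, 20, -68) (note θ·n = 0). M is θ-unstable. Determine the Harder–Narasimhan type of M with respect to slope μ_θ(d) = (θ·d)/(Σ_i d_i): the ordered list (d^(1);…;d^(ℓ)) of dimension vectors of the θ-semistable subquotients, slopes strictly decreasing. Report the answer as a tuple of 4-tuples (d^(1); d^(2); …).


Interval decomposition of M: I[1,1], I[1,2], I[1,3], I[1,4], I[2,2].
HN type (ℓ=3): μ^(1)=20; μ^(2)=-28/3; μ^(3)=-13

((0, 3, 1, 0); (0, 1, 1, 1); (4, 0, 0, 0))


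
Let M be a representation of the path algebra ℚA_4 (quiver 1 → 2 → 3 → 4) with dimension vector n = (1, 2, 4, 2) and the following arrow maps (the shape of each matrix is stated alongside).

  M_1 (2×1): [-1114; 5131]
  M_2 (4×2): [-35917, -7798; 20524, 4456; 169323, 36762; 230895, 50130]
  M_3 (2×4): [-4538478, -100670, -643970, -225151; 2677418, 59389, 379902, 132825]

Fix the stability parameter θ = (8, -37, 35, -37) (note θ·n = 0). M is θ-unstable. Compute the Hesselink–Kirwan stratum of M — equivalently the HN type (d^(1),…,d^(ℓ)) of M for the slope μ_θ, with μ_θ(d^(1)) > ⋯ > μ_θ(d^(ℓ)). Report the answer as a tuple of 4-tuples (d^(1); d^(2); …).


Barcode: M ≅ I[1,2], I[2,4], I[3,3]^2, I[3,4]. HN layers by μ_θ (4 steps, strictly decreasing):
  μ^(1)=35; μ^(2)=-1; μ^(3)=-29/2; μ^(4)=-37

((0, 0, 2, 0); (0, 0, 2, 2); (1, 1, 0, 0); (0, 1, 0, 0))


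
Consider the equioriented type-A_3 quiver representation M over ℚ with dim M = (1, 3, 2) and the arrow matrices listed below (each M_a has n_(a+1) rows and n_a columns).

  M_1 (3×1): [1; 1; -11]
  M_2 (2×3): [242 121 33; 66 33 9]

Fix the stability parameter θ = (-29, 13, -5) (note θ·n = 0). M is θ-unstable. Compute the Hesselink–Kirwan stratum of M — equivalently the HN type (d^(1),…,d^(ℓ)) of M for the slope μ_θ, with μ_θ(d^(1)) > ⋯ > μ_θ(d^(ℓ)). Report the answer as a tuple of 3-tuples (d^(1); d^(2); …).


Via rank(M_{q-1}∘⋯∘M_p): M ≅ I[1,2], I[2,2], I[2,3], I[3,3].
μ_θ-semistable layers: μ^(1)=13; μ^(2)=4; μ^(3)=-5; μ^(4)=-29

((0, 2, 0); (0, 1, 1); (0, 0, 1); (1, 0, 0))


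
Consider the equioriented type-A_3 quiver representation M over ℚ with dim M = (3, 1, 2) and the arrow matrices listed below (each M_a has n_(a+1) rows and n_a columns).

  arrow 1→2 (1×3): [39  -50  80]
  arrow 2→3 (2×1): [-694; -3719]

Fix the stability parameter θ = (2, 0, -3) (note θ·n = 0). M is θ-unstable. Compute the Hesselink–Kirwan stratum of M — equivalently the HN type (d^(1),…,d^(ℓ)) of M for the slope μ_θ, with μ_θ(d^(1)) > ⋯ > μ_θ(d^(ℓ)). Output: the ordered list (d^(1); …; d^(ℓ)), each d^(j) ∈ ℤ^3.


Interval decomposition of M: I[1,1]^2, I[1,3], I[3,3].
HN type (ℓ=3): μ^(1)=2; μ^(2)=-1/3; μ^(3)=-3

((2, 0, 0); (1, 1, 1); (0, 0, 1))


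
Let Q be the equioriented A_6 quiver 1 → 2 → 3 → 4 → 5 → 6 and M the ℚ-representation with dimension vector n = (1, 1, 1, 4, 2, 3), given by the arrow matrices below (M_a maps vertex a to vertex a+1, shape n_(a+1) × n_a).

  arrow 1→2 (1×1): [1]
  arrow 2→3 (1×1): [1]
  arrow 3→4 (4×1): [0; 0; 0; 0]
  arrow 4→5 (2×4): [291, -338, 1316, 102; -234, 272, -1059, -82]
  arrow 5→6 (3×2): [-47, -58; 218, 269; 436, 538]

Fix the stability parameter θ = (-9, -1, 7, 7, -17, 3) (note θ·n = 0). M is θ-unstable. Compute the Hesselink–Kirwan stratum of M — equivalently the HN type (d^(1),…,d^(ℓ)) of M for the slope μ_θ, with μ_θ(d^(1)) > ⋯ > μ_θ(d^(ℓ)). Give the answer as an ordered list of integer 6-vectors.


Barcode: M ≅ I[1,3], I[4,4]^2, I[4,6]^2, I[6,6]. HN layers by μ_θ (5 steps, strictly decreasing):
  μ^(1)=7; μ^(2)=3; μ^(3)=-1; μ^(4)=-5; μ^(5)=-9

((0, 0, 1, 2, 0, 0); (0, 0, 0, 0, 0, 3); (0, 1, 0, 0, 0, 0); (0, 0, 0, 2, 2, 0); (1, 0, 0, 0, 0, 0))


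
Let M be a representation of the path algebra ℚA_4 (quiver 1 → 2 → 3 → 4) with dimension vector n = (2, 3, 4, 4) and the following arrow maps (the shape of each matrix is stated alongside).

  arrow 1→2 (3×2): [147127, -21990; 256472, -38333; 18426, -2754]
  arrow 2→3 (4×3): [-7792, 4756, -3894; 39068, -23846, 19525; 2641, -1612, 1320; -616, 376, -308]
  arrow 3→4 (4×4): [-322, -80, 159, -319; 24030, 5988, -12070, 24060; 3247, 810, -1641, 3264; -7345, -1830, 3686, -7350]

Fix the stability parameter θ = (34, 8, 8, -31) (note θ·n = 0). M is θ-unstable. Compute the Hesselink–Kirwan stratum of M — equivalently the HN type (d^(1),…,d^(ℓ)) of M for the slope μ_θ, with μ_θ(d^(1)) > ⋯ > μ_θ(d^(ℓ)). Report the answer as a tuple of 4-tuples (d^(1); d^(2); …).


Barcode: M ≅ I[1,2], I[1,4], I[2,3], I[3,4]^2, I[4,4]. HN layers by μ_θ (5 steps, strictly decreasing):
  μ^(1)=21; μ^(2)=8; μ^(3)=19/4; μ^(4)=-23/2; μ^(5)=-31

((1, 1, 0, 0); (0, 1, 1, 0); (1, 1, 1, 1); (0, 0, 2, 2); (0, 0, 0, 1))


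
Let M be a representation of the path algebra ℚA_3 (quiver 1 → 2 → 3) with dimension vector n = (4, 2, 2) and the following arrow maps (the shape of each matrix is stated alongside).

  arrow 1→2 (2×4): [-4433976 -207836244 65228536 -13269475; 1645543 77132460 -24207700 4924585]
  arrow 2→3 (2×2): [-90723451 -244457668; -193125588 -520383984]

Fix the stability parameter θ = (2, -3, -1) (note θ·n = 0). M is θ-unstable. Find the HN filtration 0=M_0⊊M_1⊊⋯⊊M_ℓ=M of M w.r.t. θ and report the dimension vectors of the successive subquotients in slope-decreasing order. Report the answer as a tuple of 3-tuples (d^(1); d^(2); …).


Interval decomposition of M: I[1,1]^2, I[1,2], I[1,3], I[3,3].
HN type (ℓ=4): μ^(1)=2; μ^(2)=-1/2; μ^(3)=-2/3; μ^(4)=-1

((2, 0, 0); (1, 1, 0); (1, 1, 1); (0, 0, 1))


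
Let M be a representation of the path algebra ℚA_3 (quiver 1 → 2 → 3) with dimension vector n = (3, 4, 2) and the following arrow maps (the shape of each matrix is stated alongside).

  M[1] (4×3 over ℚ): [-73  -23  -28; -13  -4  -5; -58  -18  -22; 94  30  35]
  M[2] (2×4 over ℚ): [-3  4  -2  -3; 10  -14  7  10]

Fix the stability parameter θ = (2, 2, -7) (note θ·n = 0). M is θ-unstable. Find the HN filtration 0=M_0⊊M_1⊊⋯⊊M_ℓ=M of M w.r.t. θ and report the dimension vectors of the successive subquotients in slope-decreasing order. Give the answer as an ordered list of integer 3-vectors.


Interval decomposition of M: I[1,2], I[1,3]^2, I[2,2].
HN type (ℓ=2): μ^(1)=2; μ^(2)=-1

((1, 2, 0); (2, 2, 2))


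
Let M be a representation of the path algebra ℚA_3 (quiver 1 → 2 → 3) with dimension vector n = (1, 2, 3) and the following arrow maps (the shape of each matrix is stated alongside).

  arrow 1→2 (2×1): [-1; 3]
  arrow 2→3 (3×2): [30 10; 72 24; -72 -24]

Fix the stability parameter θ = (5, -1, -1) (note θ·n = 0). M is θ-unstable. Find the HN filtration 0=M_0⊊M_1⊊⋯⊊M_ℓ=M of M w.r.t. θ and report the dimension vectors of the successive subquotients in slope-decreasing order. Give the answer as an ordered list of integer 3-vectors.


Interval decomposition of M: I[1,2], I[2,3], I[3,3]^2.
HN type (ℓ=2): μ^(1)=2; μ^(2)=-1

((1, 1, 0); (0, 1, 3))


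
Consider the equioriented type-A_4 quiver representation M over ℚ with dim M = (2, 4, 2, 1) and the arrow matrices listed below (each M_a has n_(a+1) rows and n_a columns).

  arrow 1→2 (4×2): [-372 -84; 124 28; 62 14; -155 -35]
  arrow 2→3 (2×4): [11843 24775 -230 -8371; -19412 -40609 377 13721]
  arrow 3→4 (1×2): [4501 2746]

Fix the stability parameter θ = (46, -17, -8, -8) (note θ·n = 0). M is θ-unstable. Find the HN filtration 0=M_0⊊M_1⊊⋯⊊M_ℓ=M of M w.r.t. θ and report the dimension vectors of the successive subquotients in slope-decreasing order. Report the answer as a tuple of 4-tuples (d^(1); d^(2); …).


Barcode: M ≅ I[1,1], I[1,4], I[2,2]^2, I[2,3]. HN layers by μ_θ (4 steps, strictly decreasing):
  μ^(1)=46; μ^(2)=13/4; μ^(3)=-8; μ^(4)=-17

((1, 0, 0, 0); (1, 1, 1, 1); (0, 0, 1, 0); (0, 3, 0, 0))


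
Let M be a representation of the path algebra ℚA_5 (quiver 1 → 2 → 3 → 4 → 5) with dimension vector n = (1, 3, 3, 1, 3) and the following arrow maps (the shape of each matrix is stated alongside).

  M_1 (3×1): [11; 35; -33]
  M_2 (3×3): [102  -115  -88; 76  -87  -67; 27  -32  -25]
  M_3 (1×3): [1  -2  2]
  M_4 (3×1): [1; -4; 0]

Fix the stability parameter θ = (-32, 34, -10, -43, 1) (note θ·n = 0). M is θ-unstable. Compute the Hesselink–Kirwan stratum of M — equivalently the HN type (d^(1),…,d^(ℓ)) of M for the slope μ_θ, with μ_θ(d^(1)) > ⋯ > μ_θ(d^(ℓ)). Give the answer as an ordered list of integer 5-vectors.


Barcode: M ≅ I[1,5], I[2,3]^2, I[5,5]^2. HN layers by μ_θ (4 steps, strictly decreasing):
  μ^(1)=12; μ^(2)=1; μ^(3)=-19/3; μ^(4)=-32

((0, 2, 2, 0, 0); (0, 0, 0, 0, 3); (0, 1, 1, 1, 0); (1, 0, 0, 0, 0))


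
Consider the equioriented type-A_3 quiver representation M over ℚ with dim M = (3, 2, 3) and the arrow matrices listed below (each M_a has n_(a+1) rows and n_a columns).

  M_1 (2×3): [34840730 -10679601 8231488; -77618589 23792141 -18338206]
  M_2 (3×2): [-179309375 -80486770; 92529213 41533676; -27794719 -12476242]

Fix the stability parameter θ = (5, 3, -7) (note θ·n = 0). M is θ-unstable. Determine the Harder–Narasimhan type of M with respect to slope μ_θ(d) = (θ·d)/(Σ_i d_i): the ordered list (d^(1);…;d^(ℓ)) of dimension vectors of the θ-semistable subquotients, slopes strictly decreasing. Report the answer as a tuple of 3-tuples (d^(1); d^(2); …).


Interval decomposition of M: I[1,1], I[1,3]^2, I[3,3].
HN type (ℓ=3): μ^(1)=5; μ^(2)=1/3; μ^(3)=-7

((1, 0, 0); (2, 2, 2); (0, 0, 1))


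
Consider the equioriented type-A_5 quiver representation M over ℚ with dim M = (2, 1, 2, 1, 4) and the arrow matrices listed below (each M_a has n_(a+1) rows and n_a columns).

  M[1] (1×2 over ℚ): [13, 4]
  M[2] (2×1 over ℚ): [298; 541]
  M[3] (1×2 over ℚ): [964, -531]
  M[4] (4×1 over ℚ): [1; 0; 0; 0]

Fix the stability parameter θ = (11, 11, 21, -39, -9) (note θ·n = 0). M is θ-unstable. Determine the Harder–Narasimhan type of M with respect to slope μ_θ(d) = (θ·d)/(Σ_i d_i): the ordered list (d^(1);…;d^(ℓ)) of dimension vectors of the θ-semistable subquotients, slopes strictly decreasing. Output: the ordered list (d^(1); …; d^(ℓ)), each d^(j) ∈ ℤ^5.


Via rank(M_{q-1}∘⋯∘M_p): M ≅ I[1,1], I[1,5], I[3,3], I[5,5]^3.
μ_θ-semistable layers: μ^(1)=21; μ^(2)=11; μ^(3)=-1; μ^(4)=-9

((0, 0, 1, 0, 0); (1, 0, 0, 0, 0); (1, 1, 1, 1, 1); (0, 0, 0, 0, 3))


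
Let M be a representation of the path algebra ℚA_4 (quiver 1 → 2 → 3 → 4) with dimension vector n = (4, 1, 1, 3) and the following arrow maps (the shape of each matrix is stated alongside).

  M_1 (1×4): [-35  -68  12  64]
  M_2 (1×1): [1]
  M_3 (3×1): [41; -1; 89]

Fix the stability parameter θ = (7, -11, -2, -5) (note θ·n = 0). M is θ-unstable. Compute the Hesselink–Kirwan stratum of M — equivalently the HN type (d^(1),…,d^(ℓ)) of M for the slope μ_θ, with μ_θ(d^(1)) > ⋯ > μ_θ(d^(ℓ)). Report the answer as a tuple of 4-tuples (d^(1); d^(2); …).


Via rank(M_{q-1}∘⋯∘M_p): M ≅ I[1,1]^3, I[1,4], I[4,4]^2.
μ_θ-semistable layers: μ^(1)=7; μ^(2)=-11/4; μ^(3)=-5

((3, 0, 0, 0); (1, 1, 1, 1); (0, 0, 0, 2))


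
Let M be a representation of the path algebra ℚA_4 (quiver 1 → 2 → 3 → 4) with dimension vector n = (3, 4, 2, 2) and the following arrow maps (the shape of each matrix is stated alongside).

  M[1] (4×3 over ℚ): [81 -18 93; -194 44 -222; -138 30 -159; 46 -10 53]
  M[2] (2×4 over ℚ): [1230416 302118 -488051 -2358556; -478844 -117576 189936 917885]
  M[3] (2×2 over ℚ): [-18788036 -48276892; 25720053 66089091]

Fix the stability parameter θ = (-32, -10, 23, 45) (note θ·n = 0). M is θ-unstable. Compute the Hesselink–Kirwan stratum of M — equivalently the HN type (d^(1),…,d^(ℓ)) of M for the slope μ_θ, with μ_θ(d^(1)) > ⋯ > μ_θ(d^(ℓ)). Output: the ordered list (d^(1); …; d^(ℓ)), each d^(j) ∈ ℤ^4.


Barcode: M ≅ I[1,1], I[1,2], I[1,3], I[2,2], I[2,4], I[4,4]. HN layers by μ_θ (4 steps, strictly decreasing):
  μ^(1)=45; μ^(2)=23; μ^(3)=-10; μ^(4)=-32

((0, 0, 0, 2); (0, 0, 2, 0); (0, 4, 0, 0); (3, 0, 0, 0))


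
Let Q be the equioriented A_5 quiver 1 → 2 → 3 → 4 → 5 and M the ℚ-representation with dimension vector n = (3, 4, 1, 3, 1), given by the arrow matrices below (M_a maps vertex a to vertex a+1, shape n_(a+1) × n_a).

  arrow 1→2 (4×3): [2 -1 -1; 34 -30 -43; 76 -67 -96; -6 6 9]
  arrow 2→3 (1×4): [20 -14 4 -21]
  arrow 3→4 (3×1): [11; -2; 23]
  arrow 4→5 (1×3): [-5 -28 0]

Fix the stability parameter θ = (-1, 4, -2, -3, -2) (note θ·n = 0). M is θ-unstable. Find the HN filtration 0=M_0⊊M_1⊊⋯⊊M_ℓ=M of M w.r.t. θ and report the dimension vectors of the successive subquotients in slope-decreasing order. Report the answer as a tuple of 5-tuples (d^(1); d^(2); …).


Via rank(M_{q-1}∘⋯∘M_p): M ≅ I[1,1], I[1,2], I[1,5], I[2,2]^2, I[4,4]^2.
μ_θ-semistable layers: μ^(1)=4; μ^(2)=-3/4; μ^(3)=-1; μ^(4)=-3

((0, 3, 0, 0, 0); (0, 1, 1, 1, 1); (3, 0, 0, 0, 0); (0, 0, 0, 2, 0))


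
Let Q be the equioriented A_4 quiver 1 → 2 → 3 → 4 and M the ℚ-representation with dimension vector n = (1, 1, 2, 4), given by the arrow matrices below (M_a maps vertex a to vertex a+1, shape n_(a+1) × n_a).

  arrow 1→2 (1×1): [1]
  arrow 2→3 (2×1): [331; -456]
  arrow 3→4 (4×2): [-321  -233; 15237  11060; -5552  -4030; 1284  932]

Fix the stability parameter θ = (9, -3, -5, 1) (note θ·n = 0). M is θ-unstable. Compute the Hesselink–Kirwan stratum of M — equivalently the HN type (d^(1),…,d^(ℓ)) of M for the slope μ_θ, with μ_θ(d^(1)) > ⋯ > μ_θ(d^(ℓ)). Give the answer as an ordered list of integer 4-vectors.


Via rank(M_{q-1}∘⋯∘M_p): M ≅ I[1,4], I[3,4], I[4,4]^2.
μ_θ-semistable layers: μ^(1)=1; μ^(2)=1/3; μ^(3)=-5

((0, 0, 0, 4); (1, 1, 1, 0); (0, 0, 1, 0))


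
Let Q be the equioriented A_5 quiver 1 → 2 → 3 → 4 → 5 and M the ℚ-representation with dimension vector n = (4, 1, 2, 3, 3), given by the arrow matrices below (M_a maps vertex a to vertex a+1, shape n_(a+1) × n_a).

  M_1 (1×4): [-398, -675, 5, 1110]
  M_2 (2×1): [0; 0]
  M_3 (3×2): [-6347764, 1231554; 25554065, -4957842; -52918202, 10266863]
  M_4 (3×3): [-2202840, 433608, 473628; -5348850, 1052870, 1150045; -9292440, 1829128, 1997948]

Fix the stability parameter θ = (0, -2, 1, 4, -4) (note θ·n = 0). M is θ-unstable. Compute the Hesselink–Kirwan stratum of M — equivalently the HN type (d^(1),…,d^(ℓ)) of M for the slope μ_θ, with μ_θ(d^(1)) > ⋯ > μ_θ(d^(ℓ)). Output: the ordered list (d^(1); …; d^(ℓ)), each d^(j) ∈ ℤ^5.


Via rank(M_{q-1}∘⋯∘M_p): M ≅ I[1,1]^3, I[1,2], I[3,4], I[3,5], I[4,4], I[5,5]^2.
μ_θ-semistable layers: μ^(1)=4; μ^(2)=1; μ^(3)=1/3; μ^(4)=0; μ^(5)=-1; μ^(6)=-4

((0, 0, 0, 2, 0); (0, 0, 1, 0, 0); (0, 0, 1, 1, 1); (3, 0, 0, 0, 0); (1, 1, 0, 0, 0); (0, 0, 0, 0, 2))


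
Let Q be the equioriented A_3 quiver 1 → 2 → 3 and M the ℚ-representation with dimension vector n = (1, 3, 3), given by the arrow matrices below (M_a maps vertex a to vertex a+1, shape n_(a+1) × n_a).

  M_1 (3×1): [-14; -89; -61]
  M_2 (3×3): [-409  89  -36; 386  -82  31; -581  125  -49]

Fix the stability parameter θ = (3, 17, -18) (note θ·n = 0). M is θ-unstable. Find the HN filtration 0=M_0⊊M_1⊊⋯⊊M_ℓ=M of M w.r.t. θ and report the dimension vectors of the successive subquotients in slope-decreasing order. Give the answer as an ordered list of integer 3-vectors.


Via rank(M_{q-1}∘⋯∘M_p): M ≅ I[1,3], I[2,3]^2.
μ_θ-semistable layers: μ^(1)=2/3; μ^(2)=-1/2

((1, 1, 1); (0, 2, 2))


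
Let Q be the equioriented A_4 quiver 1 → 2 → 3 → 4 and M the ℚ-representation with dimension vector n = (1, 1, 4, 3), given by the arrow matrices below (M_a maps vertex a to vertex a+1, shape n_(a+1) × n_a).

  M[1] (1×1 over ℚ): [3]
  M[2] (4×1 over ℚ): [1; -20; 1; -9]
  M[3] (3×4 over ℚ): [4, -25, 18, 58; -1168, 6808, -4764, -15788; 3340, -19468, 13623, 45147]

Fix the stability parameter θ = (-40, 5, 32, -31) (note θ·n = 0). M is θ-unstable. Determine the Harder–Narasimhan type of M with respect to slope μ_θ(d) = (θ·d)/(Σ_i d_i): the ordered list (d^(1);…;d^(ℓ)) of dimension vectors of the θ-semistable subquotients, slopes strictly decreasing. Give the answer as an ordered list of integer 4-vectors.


Barcode: M ≅ I[1,3], I[3,3], I[3,4]^2, I[4,4]. HN layers by μ_θ (5 steps, strictly decreasing):
  μ^(1)=32; μ^(2)=5; μ^(3)=1/2; μ^(4)=-31; μ^(5)=-40

((0, 0, 2, 0); (0, 1, 0, 0); (0, 0, 2, 2); (0, 0, 0, 1); (1, 0, 0, 0))


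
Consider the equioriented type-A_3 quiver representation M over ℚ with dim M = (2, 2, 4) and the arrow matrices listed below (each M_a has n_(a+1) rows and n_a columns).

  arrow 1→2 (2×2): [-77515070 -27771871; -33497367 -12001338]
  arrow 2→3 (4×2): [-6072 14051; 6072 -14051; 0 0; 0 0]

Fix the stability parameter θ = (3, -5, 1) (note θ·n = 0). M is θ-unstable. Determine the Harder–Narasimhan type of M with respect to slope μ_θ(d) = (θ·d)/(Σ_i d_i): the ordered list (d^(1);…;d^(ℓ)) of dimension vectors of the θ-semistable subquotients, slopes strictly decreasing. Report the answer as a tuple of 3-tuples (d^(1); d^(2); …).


Barcode: M ≅ I[1,2], I[1,3], I[3,3]^3. HN layers by μ_θ (2 steps, strictly decreasing):
  μ^(1)=1; μ^(2)=-1

((0, 0, 4); (2, 2, 0))


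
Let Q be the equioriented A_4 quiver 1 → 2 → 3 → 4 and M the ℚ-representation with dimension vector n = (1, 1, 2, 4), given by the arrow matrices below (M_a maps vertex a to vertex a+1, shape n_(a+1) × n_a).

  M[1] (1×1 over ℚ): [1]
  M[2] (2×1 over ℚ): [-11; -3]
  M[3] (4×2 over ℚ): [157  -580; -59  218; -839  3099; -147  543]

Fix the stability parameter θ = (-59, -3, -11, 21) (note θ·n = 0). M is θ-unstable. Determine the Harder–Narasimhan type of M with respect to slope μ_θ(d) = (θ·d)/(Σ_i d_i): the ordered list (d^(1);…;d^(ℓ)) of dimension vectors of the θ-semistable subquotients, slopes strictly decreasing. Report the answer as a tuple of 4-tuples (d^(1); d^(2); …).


Via rank(M_{q-1}∘⋯∘M_p): M ≅ I[1,4], I[3,4], I[4,4]^2.
μ_θ-semistable layers: μ^(1)=21; μ^(2)=-7; μ^(3)=-11; μ^(4)=-59

((0, 0, 0, 4); (0, 1, 1, 0); (0, 0, 1, 0); (1, 0, 0, 0))


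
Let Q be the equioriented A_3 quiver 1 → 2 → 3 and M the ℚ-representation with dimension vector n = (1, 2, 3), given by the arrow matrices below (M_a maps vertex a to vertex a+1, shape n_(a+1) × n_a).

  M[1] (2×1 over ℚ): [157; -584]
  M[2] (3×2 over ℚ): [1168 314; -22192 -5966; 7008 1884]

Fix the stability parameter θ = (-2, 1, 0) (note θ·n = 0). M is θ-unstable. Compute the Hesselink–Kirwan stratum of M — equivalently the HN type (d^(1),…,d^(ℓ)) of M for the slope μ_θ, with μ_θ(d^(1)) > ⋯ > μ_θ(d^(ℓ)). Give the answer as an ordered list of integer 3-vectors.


Barcode: M ≅ I[1,2], I[2,3], I[3,3]^2. HN layers by μ_θ (4 steps, strictly decreasing):
  μ^(1)=1; μ^(2)=1/2; μ^(3)=0; μ^(4)=-2

((0, 1, 0); (0, 1, 1); (0, 0, 2); (1, 0, 0))


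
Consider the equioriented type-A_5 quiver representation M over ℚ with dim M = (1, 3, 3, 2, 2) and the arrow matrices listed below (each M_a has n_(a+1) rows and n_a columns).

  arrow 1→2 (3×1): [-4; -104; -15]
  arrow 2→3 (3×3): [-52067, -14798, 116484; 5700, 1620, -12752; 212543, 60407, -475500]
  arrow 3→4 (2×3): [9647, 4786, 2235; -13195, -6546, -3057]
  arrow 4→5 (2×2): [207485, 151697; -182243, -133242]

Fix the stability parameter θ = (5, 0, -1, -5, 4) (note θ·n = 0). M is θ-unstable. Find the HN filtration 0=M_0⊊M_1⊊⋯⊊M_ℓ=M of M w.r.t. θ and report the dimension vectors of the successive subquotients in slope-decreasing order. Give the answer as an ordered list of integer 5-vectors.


Interval decomposition of M: I[1,2], I[2,5]^2, I[3,3].
HN type (ℓ=4): μ^(1)=4; μ^(2)=5/2; μ^(3)=-1; μ^(4)=-2

((0, 0, 0, 0, 2); (1, 1, 0, 0, 0); (0, 0, 1, 0, 0); (0, 2, 2, 2, 0))


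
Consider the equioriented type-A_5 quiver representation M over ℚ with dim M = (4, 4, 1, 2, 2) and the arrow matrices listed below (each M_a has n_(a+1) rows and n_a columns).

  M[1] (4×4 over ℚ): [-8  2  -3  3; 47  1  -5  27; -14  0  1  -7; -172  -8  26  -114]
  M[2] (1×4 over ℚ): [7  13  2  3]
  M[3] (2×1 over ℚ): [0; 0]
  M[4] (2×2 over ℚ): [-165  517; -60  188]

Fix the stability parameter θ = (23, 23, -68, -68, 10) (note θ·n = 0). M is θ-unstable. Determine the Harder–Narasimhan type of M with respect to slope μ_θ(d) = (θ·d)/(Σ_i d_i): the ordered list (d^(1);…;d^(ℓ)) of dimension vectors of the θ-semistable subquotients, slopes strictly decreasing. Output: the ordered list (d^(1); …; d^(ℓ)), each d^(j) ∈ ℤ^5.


Barcode: M ≅ I[1,1], I[1,2]^2, I[1,3], I[2,2], I[4,4], I[4,5], I[5,5]. HN layers by μ_θ (4 steps, strictly decreasing):
  μ^(1)=23; μ^(2)=10; μ^(3)=-22/3; μ^(4)=-68

((3, 3, 0, 0, 0); (0, 0, 0, 0, 2); (1, 1, 1, 0, 0); (0, 0, 0, 2, 0))


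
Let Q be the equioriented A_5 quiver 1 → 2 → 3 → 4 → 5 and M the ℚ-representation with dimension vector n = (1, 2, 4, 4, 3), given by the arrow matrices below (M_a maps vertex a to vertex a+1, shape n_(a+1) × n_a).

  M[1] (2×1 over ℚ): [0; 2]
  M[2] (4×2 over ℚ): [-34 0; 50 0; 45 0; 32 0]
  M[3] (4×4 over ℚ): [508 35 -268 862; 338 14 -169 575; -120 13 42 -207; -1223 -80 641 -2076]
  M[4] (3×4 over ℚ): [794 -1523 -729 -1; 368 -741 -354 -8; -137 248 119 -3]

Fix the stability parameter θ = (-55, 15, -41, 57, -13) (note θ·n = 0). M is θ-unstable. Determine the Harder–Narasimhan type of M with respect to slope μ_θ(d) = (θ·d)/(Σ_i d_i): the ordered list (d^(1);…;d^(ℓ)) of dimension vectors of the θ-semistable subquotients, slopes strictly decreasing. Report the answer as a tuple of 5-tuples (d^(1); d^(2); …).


Interval decomposition of M: I[1,2], I[2,5], I[3,4], I[3,5]^2.
HN type (ℓ=6): μ^(1)=57; μ^(2)=22; μ^(3)=15; μ^(4)=-13; μ^(5)=-41; μ^(6)=-55

((0, 0, 0, 1, 0); (0, 0, 0, 3, 3); (0, 1, 0, 0, 0); (0, 1, 1, 0, 0); (0, 0, 3, 0, 0); (1, 0, 0, 0, 0))


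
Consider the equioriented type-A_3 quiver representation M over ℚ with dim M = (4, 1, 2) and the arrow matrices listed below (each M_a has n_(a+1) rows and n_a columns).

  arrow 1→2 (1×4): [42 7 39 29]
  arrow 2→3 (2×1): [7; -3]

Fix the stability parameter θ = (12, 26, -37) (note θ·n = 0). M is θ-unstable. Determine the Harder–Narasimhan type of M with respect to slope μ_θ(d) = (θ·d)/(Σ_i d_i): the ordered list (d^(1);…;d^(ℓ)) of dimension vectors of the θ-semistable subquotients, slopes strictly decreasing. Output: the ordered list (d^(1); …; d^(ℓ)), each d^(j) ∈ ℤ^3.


Via rank(M_{q-1}∘⋯∘M_p): M ≅ I[1,1]^3, I[1,3], I[3,3].
μ_θ-semistable layers: μ^(1)=12; μ^(2)=1/3; μ^(3)=-37

((3, 0, 0); (1, 1, 1); (0, 0, 1))


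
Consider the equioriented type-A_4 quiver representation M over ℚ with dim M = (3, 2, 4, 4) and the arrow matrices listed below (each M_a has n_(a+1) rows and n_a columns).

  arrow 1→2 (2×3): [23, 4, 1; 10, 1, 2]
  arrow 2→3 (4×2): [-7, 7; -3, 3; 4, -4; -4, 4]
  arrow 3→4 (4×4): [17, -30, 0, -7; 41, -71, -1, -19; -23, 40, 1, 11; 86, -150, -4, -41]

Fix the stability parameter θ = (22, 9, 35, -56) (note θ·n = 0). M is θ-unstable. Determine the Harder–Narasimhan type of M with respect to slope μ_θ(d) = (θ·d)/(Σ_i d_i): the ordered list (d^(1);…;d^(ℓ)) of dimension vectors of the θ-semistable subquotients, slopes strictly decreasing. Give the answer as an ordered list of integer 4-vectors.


Interval decomposition of M: I[1,1], I[1,2], I[1,4], I[3,4]^3.
HN type (ℓ=4): μ^(1)=22; μ^(2)=31/2; μ^(3)=5/2; μ^(4)=-21/2

((1, 0, 0, 0); (1, 1, 0, 0); (1, 1, 1, 1); (0, 0, 3, 3))


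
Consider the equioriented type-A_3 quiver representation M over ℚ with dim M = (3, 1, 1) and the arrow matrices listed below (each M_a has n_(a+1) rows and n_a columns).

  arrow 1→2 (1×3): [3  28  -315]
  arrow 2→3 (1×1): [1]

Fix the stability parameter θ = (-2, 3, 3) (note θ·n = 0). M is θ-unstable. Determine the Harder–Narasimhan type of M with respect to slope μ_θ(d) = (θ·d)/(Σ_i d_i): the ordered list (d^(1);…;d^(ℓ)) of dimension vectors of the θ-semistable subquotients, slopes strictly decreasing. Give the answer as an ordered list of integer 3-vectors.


Via rank(M_{q-1}∘⋯∘M_p): M ≅ I[1,1]^2, I[1,3].
μ_θ-semistable layers: μ^(1)=3; μ^(2)=-2

((0, 1, 1); (3, 0, 0))


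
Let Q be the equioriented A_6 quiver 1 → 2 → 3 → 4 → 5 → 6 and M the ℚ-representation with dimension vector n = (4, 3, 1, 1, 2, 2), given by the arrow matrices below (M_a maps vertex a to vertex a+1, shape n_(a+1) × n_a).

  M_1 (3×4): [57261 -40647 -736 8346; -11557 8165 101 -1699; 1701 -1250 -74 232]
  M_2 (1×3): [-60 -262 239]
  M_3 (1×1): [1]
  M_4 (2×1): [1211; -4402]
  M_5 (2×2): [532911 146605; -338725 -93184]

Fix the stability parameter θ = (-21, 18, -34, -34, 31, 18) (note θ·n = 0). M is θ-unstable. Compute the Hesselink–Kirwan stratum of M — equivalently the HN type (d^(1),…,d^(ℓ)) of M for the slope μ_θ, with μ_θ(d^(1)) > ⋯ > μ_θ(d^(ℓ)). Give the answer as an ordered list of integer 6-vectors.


Via rank(M_{q-1}∘⋯∘M_p): M ≅ I[1,1], I[1,2]^2, I[1,6], I[5,6].
μ_θ-semistable layers: μ^(1)=49/2; μ^(2)=18; μ^(3)=-50/3; μ^(4)=-21

((0, 0, 0, 0, 2, 2); (0, 2, 0, 0, 0, 0); (0, 1, 1, 1, 0, 0); (4, 0, 0, 0, 0, 0))


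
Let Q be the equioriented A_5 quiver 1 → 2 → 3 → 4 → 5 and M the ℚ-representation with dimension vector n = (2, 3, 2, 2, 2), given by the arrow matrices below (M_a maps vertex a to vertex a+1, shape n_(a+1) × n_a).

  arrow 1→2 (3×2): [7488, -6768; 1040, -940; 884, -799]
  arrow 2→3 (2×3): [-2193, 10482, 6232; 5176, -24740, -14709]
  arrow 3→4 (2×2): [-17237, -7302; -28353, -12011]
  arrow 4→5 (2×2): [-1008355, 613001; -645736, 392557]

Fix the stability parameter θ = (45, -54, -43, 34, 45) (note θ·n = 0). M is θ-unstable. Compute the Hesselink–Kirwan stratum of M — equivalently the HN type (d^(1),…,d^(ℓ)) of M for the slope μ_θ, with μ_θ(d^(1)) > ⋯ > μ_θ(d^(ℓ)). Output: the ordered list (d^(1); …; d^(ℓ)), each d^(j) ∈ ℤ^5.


Via rank(M_{q-1}∘⋯∘M_p): M ≅ I[1,1], I[1,5], I[2,2], I[2,5].
μ_θ-semistable layers: μ^(1)=45; μ^(2)=34; μ^(3)=-52/3; μ^(4)=-43; μ^(5)=-54

((1, 0, 0, 0, 2); (0, 0, 0, 2, 0); (1, 1, 1, 0, 0); (0, 0, 1, 0, 0); (0, 2, 0, 0, 0))


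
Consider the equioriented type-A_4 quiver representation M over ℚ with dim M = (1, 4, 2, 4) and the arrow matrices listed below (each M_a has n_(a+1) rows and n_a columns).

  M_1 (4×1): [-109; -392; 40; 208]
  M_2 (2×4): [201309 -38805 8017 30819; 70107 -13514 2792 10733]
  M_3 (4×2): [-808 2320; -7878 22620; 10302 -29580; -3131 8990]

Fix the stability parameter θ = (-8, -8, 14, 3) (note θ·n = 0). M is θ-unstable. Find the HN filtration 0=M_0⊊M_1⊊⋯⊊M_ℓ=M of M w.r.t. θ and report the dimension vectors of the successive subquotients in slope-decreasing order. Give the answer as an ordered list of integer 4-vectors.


Interval decomposition of M: I[1,4], I[2,2]^2, I[2,3], I[4,4]^3.
HN type (ℓ=4): μ^(1)=14; μ^(2)=17/2; μ^(3)=3; μ^(4)=-8

((0, 0, 1, 0); (0, 0, 1, 1); (0, 0, 0, 3); (1, 4, 0, 0))


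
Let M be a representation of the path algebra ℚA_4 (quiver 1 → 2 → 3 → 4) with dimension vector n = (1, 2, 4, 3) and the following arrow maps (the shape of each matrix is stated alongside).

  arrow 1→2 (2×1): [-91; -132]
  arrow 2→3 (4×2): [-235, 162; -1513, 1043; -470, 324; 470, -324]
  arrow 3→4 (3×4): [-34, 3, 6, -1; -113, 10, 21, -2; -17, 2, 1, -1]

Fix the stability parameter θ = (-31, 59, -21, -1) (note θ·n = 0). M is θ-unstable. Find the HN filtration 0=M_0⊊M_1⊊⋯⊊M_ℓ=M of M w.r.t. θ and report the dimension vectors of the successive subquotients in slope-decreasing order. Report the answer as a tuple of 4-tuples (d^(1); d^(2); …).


Interval decomposition of M: I[1,4], I[2,4], I[3,3], I[3,4].
HN type (ℓ=4): μ^(1)=37/3; μ^(2)=-1; μ^(3)=-21; μ^(4)=-31

((0, 2, 2, 2); (0, 0, 0, 1); (0, 0, 2, 0); (1, 0, 0, 0))


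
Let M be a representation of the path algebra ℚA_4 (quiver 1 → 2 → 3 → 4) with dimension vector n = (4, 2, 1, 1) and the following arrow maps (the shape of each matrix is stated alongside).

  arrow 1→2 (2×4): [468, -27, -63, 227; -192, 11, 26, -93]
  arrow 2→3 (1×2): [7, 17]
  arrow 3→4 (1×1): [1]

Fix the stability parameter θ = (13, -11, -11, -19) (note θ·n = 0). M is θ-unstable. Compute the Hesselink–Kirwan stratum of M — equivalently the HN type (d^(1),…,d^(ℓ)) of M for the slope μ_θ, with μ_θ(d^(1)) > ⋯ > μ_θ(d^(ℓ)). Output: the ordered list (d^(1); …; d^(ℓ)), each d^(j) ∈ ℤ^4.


Interval decomposition of M: I[1,1]^2, I[1,2], I[1,4].
HN type (ℓ=3): μ^(1)=13; μ^(2)=1; μ^(3)=-7

((2, 0, 0, 0); (1, 1, 0, 0); (1, 1, 1, 1))


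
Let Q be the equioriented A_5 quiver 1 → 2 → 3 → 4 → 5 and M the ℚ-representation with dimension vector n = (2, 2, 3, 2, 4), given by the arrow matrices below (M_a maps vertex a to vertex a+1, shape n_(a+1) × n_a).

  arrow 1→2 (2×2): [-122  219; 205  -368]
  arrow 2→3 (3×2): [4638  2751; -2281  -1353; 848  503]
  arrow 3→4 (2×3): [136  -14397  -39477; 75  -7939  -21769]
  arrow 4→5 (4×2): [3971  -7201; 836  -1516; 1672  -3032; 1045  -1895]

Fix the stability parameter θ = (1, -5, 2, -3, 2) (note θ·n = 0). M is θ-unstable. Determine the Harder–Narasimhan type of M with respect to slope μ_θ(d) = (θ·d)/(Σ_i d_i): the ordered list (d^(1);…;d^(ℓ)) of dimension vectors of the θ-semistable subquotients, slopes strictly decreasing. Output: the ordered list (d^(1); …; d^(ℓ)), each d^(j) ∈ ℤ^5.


Via rank(M_{q-1}∘⋯∘M_p): M ≅ I[1,4], I[1,5], I[3,3], I[5,5]^3.
μ_θ-semistable layers: μ^(1)=2; μ^(2)=-1/2; μ^(3)=-2

((0, 0, 1, 0, 4); (0, 0, 2, 2, 0); (2, 2, 0, 0, 0))
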